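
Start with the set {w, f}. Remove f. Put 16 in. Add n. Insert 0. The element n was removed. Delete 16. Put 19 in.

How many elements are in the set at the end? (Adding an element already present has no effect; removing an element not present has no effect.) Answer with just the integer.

Tracking the set through each operation:
Start: {f, w}
Event 1 (remove f): removed. Set: {w}
Event 2 (add 16): added. Set: {16, w}
Event 3 (add n): added. Set: {16, n, w}
Event 4 (add 0): added. Set: {0, 16, n, w}
Event 5 (remove n): removed. Set: {0, 16, w}
Event 6 (remove 16): removed. Set: {0, w}
Event 7 (add 19): added. Set: {0, 19, w}

Final set: {0, 19, w} (size 3)

Answer: 3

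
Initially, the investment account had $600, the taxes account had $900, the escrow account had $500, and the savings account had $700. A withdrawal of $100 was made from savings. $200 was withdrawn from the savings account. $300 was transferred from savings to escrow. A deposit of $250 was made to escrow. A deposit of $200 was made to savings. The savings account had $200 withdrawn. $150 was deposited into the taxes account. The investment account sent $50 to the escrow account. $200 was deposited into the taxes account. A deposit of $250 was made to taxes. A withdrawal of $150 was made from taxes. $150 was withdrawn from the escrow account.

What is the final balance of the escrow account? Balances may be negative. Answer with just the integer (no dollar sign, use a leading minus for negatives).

Tracking account balances step by step:
Start: investment=600, taxes=900, escrow=500, savings=700
Event 1 (withdraw 100 from savings): savings: 700 - 100 = 600. Balances: investment=600, taxes=900, escrow=500, savings=600
Event 2 (withdraw 200 from savings): savings: 600 - 200 = 400. Balances: investment=600, taxes=900, escrow=500, savings=400
Event 3 (transfer 300 savings -> escrow): savings: 400 - 300 = 100, escrow: 500 + 300 = 800. Balances: investment=600, taxes=900, escrow=800, savings=100
Event 4 (deposit 250 to escrow): escrow: 800 + 250 = 1050. Balances: investment=600, taxes=900, escrow=1050, savings=100
Event 5 (deposit 200 to savings): savings: 100 + 200 = 300. Balances: investment=600, taxes=900, escrow=1050, savings=300
Event 6 (withdraw 200 from savings): savings: 300 - 200 = 100. Balances: investment=600, taxes=900, escrow=1050, savings=100
Event 7 (deposit 150 to taxes): taxes: 900 + 150 = 1050. Balances: investment=600, taxes=1050, escrow=1050, savings=100
Event 8 (transfer 50 investment -> escrow): investment: 600 - 50 = 550, escrow: 1050 + 50 = 1100. Balances: investment=550, taxes=1050, escrow=1100, savings=100
Event 9 (deposit 200 to taxes): taxes: 1050 + 200 = 1250. Balances: investment=550, taxes=1250, escrow=1100, savings=100
Event 10 (deposit 250 to taxes): taxes: 1250 + 250 = 1500. Balances: investment=550, taxes=1500, escrow=1100, savings=100
Event 11 (withdraw 150 from taxes): taxes: 1500 - 150 = 1350. Balances: investment=550, taxes=1350, escrow=1100, savings=100
Event 12 (withdraw 150 from escrow): escrow: 1100 - 150 = 950. Balances: investment=550, taxes=1350, escrow=950, savings=100

Final balance of escrow: 950

Answer: 950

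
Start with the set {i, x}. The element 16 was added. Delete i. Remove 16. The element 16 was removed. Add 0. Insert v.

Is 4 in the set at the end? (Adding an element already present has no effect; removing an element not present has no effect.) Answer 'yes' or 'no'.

Answer: no

Derivation:
Tracking the set through each operation:
Start: {i, x}
Event 1 (add 16): added. Set: {16, i, x}
Event 2 (remove i): removed. Set: {16, x}
Event 3 (remove 16): removed. Set: {x}
Event 4 (remove 16): not present, no change. Set: {x}
Event 5 (add 0): added. Set: {0, x}
Event 6 (add v): added. Set: {0, v, x}

Final set: {0, v, x} (size 3)
4 is NOT in the final set.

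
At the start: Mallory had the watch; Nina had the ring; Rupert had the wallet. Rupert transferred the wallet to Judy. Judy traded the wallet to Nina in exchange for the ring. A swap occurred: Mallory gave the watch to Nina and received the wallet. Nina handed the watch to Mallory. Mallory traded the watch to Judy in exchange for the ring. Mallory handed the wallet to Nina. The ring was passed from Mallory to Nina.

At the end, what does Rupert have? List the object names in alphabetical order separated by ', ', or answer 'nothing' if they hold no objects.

Tracking all object holders:
Start: watch:Mallory, ring:Nina, wallet:Rupert
Event 1 (give wallet: Rupert -> Judy). State: watch:Mallory, ring:Nina, wallet:Judy
Event 2 (swap wallet<->ring: now wallet:Nina, ring:Judy). State: watch:Mallory, ring:Judy, wallet:Nina
Event 3 (swap watch<->wallet: now watch:Nina, wallet:Mallory). State: watch:Nina, ring:Judy, wallet:Mallory
Event 4 (give watch: Nina -> Mallory). State: watch:Mallory, ring:Judy, wallet:Mallory
Event 5 (swap watch<->ring: now watch:Judy, ring:Mallory). State: watch:Judy, ring:Mallory, wallet:Mallory
Event 6 (give wallet: Mallory -> Nina). State: watch:Judy, ring:Mallory, wallet:Nina
Event 7 (give ring: Mallory -> Nina). State: watch:Judy, ring:Nina, wallet:Nina

Final state: watch:Judy, ring:Nina, wallet:Nina
Rupert holds: (nothing).

Answer: nothing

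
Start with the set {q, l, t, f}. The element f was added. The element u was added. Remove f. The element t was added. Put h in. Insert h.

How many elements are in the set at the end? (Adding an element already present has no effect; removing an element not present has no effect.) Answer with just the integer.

Tracking the set through each operation:
Start: {f, l, q, t}
Event 1 (add f): already present, no change. Set: {f, l, q, t}
Event 2 (add u): added. Set: {f, l, q, t, u}
Event 3 (remove f): removed. Set: {l, q, t, u}
Event 4 (add t): already present, no change. Set: {l, q, t, u}
Event 5 (add h): added. Set: {h, l, q, t, u}
Event 6 (add h): already present, no change. Set: {h, l, q, t, u}

Final set: {h, l, q, t, u} (size 5)

Answer: 5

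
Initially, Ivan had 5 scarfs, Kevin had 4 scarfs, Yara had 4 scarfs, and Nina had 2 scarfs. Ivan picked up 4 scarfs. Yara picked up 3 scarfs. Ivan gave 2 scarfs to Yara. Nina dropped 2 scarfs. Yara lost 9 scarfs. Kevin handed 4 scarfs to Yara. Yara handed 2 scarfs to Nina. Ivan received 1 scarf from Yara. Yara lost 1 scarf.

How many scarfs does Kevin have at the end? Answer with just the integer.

Tracking counts step by step:
Start: Ivan=5, Kevin=4, Yara=4, Nina=2
Event 1 (Ivan +4): Ivan: 5 -> 9. State: Ivan=9, Kevin=4, Yara=4, Nina=2
Event 2 (Yara +3): Yara: 4 -> 7. State: Ivan=9, Kevin=4, Yara=7, Nina=2
Event 3 (Ivan -> Yara, 2): Ivan: 9 -> 7, Yara: 7 -> 9. State: Ivan=7, Kevin=4, Yara=9, Nina=2
Event 4 (Nina -2): Nina: 2 -> 0. State: Ivan=7, Kevin=4, Yara=9, Nina=0
Event 5 (Yara -9): Yara: 9 -> 0. State: Ivan=7, Kevin=4, Yara=0, Nina=0
Event 6 (Kevin -> Yara, 4): Kevin: 4 -> 0, Yara: 0 -> 4. State: Ivan=7, Kevin=0, Yara=4, Nina=0
Event 7 (Yara -> Nina, 2): Yara: 4 -> 2, Nina: 0 -> 2. State: Ivan=7, Kevin=0, Yara=2, Nina=2
Event 8 (Yara -> Ivan, 1): Yara: 2 -> 1, Ivan: 7 -> 8. State: Ivan=8, Kevin=0, Yara=1, Nina=2
Event 9 (Yara -1): Yara: 1 -> 0. State: Ivan=8, Kevin=0, Yara=0, Nina=2

Kevin's final count: 0

Answer: 0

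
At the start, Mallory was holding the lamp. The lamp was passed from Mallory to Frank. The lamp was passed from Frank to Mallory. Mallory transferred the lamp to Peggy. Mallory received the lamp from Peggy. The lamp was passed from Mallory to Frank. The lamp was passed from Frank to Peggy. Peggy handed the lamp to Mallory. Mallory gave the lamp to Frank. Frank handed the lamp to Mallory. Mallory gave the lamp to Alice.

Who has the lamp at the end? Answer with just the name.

Answer: Alice

Derivation:
Tracking the lamp through each event:
Start: Mallory has the lamp.
After event 1: Frank has the lamp.
After event 2: Mallory has the lamp.
After event 3: Peggy has the lamp.
After event 4: Mallory has the lamp.
After event 5: Frank has the lamp.
After event 6: Peggy has the lamp.
After event 7: Mallory has the lamp.
After event 8: Frank has the lamp.
After event 9: Mallory has the lamp.
After event 10: Alice has the lamp.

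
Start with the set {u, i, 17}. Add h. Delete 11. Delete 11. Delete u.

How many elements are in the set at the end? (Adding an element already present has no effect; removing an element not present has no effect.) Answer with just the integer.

Tracking the set through each operation:
Start: {17, i, u}
Event 1 (add h): added. Set: {17, h, i, u}
Event 2 (remove 11): not present, no change. Set: {17, h, i, u}
Event 3 (remove 11): not present, no change. Set: {17, h, i, u}
Event 4 (remove u): removed. Set: {17, h, i}

Final set: {17, h, i} (size 3)

Answer: 3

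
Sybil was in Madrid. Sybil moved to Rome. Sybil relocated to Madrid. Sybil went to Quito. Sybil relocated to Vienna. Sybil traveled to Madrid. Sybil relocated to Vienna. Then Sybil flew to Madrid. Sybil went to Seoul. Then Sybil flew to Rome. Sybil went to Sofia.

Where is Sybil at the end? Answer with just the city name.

Tracking Sybil's location:
Start: Sybil is in Madrid.
After move 1: Madrid -> Rome. Sybil is in Rome.
After move 2: Rome -> Madrid. Sybil is in Madrid.
After move 3: Madrid -> Quito. Sybil is in Quito.
After move 4: Quito -> Vienna. Sybil is in Vienna.
After move 5: Vienna -> Madrid. Sybil is in Madrid.
After move 6: Madrid -> Vienna. Sybil is in Vienna.
After move 7: Vienna -> Madrid. Sybil is in Madrid.
After move 8: Madrid -> Seoul. Sybil is in Seoul.
After move 9: Seoul -> Rome. Sybil is in Rome.
After move 10: Rome -> Sofia. Sybil is in Sofia.

Answer: Sofia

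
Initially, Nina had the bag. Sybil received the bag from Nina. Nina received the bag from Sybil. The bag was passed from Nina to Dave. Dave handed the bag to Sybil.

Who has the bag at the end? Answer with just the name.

Tracking the bag through each event:
Start: Nina has the bag.
After event 1: Sybil has the bag.
After event 2: Nina has the bag.
After event 3: Dave has the bag.
After event 4: Sybil has the bag.

Answer: Sybil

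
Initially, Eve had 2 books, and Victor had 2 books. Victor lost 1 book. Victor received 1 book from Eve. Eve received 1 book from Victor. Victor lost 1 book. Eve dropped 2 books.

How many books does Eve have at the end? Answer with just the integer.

Tracking counts step by step:
Start: Eve=2, Victor=2
Event 1 (Victor -1): Victor: 2 -> 1. State: Eve=2, Victor=1
Event 2 (Eve -> Victor, 1): Eve: 2 -> 1, Victor: 1 -> 2. State: Eve=1, Victor=2
Event 3 (Victor -> Eve, 1): Victor: 2 -> 1, Eve: 1 -> 2. State: Eve=2, Victor=1
Event 4 (Victor -1): Victor: 1 -> 0. State: Eve=2, Victor=0
Event 5 (Eve -2): Eve: 2 -> 0. State: Eve=0, Victor=0

Eve's final count: 0

Answer: 0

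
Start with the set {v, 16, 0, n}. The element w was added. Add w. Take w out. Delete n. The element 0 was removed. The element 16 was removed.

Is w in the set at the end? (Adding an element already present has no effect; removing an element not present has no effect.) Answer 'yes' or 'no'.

Tracking the set through each operation:
Start: {0, 16, n, v}
Event 1 (add w): added. Set: {0, 16, n, v, w}
Event 2 (add w): already present, no change. Set: {0, 16, n, v, w}
Event 3 (remove w): removed. Set: {0, 16, n, v}
Event 4 (remove n): removed. Set: {0, 16, v}
Event 5 (remove 0): removed. Set: {16, v}
Event 6 (remove 16): removed. Set: {v}

Final set: {v} (size 1)
w is NOT in the final set.

Answer: no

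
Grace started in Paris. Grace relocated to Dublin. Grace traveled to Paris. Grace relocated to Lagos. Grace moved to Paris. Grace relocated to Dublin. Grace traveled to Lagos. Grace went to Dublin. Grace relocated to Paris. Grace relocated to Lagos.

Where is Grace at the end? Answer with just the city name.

Answer: Lagos

Derivation:
Tracking Grace's location:
Start: Grace is in Paris.
After move 1: Paris -> Dublin. Grace is in Dublin.
After move 2: Dublin -> Paris. Grace is in Paris.
After move 3: Paris -> Lagos. Grace is in Lagos.
After move 4: Lagos -> Paris. Grace is in Paris.
After move 5: Paris -> Dublin. Grace is in Dublin.
After move 6: Dublin -> Lagos. Grace is in Lagos.
After move 7: Lagos -> Dublin. Grace is in Dublin.
After move 8: Dublin -> Paris. Grace is in Paris.
After move 9: Paris -> Lagos. Grace is in Lagos.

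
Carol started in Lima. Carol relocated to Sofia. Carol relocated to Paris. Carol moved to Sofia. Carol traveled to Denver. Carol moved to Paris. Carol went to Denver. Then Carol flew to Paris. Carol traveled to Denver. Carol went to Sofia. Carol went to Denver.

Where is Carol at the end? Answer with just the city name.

Tracking Carol's location:
Start: Carol is in Lima.
After move 1: Lima -> Sofia. Carol is in Sofia.
After move 2: Sofia -> Paris. Carol is in Paris.
After move 3: Paris -> Sofia. Carol is in Sofia.
After move 4: Sofia -> Denver. Carol is in Denver.
After move 5: Denver -> Paris. Carol is in Paris.
After move 6: Paris -> Denver. Carol is in Denver.
After move 7: Denver -> Paris. Carol is in Paris.
After move 8: Paris -> Denver. Carol is in Denver.
After move 9: Denver -> Sofia. Carol is in Sofia.
After move 10: Sofia -> Denver. Carol is in Denver.

Answer: Denver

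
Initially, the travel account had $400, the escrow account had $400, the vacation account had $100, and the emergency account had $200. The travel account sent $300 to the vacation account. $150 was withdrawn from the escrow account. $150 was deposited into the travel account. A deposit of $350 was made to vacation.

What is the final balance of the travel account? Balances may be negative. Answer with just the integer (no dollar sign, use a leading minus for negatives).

Answer: 250

Derivation:
Tracking account balances step by step:
Start: travel=400, escrow=400, vacation=100, emergency=200
Event 1 (transfer 300 travel -> vacation): travel: 400 - 300 = 100, vacation: 100 + 300 = 400. Balances: travel=100, escrow=400, vacation=400, emergency=200
Event 2 (withdraw 150 from escrow): escrow: 400 - 150 = 250. Balances: travel=100, escrow=250, vacation=400, emergency=200
Event 3 (deposit 150 to travel): travel: 100 + 150 = 250. Balances: travel=250, escrow=250, vacation=400, emergency=200
Event 4 (deposit 350 to vacation): vacation: 400 + 350 = 750. Balances: travel=250, escrow=250, vacation=750, emergency=200

Final balance of travel: 250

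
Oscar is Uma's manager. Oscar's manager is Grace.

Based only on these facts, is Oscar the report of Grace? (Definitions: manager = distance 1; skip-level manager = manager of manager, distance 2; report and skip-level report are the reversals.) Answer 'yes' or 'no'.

Reconstructing the manager chain from the given facts:
  Grace -> Oscar -> Uma
(each arrow means 'manager of the next')
Positions in the chain (0 = top):
  position of Grace: 0
  position of Oscar: 1
  position of Uma: 2

Oscar is at position 1, Grace is at position 0; signed distance (j - i) = -1.
'report' requires j - i = -1. Actual distance is -1, so the relation HOLDS.

Answer: yes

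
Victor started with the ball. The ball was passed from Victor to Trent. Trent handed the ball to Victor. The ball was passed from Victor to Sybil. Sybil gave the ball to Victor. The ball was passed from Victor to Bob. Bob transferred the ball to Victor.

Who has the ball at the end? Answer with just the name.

Answer: Victor

Derivation:
Tracking the ball through each event:
Start: Victor has the ball.
After event 1: Trent has the ball.
After event 2: Victor has the ball.
After event 3: Sybil has the ball.
After event 4: Victor has the ball.
After event 5: Bob has the ball.
After event 6: Victor has the ball.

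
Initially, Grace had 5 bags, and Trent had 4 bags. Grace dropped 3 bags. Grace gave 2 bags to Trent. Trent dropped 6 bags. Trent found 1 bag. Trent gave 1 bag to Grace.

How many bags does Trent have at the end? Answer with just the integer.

Answer: 0

Derivation:
Tracking counts step by step:
Start: Grace=5, Trent=4
Event 1 (Grace -3): Grace: 5 -> 2. State: Grace=2, Trent=4
Event 2 (Grace -> Trent, 2): Grace: 2 -> 0, Trent: 4 -> 6. State: Grace=0, Trent=6
Event 3 (Trent -6): Trent: 6 -> 0. State: Grace=0, Trent=0
Event 4 (Trent +1): Trent: 0 -> 1. State: Grace=0, Trent=1
Event 5 (Trent -> Grace, 1): Trent: 1 -> 0, Grace: 0 -> 1. State: Grace=1, Trent=0

Trent's final count: 0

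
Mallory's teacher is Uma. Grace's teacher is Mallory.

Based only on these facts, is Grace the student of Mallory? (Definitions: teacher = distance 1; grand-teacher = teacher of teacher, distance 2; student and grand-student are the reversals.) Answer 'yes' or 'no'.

Reconstructing the teacher chain from the given facts:
  Uma -> Mallory -> Grace
(each arrow means 'teacher of the next')
Positions in the chain (0 = top):
  position of Uma: 0
  position of Mallory: 1
  position of Grace: 2

Grace is at position 2, Mallory is at position 1; signed distance (j - i) = -1.
'student' requires j - i = -1. Actual distance is -1, so the relation HOLDS.

Answer: yes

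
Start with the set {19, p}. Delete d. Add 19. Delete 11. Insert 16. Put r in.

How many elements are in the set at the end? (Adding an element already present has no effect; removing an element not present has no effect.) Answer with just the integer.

Tracking the set through each operation:
Start: {19, p}
Event 1 (remove d): not present, no change. Set: {19, p}
Event 2 (add 19): already present, no change. Set: {19, p}
Event 3 (remove 11): not present, no change. Set: {19, p}
Event 4 (add 16): added. Set: {16, 19, p}
Event 5 (add r): added. Set: {16, 19, p, r}

Final set: {16, 19, p, r} (size 4)

Answer: 4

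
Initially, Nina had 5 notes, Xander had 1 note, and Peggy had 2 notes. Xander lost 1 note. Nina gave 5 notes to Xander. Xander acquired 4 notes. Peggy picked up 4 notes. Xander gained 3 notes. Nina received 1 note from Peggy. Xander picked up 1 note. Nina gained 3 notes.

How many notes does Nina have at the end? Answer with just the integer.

Tracking counts step by step:
Start: Nina=5, Xander=1, Peggy=2
Event 1 (Xander -1): Xander: 1 -> 0. State: Nina=5, Xander=0, Peggy=2
Event 2 (Nina -> Xander, 5): Nina: 5 -> 0, Xander: 0 -> 5. State: Nina=0, Xander=5, Peggy=2
Event 3 (Xander +4): Xander: 5 -> 9. State: Nina=0, Xander=9, Peggy=2
Event 4 (Peggy +4): Peggy: 2 -> 6. State: Nina=0, Xander=9, Peggy=6
Event 5 (Xander +3): Xander: 9 -> 12. State: Nina=0, Xander=12, Peggy=6
Event 6 (Peggy -> Nina, 1): Peggy: 6 -> 5, Nina: 0 -> 1. State: Nina=1, Xander=12, Peggy=5
Event 7 (Xander +1): Xander: 12 -> 13. State: Nina=1, Xander=13, Peggy=5
Event 8 (Nina +3): Nina: 1 -> 4. State: Nina=4, Xander=13, Peggy=5

Nina's final count: 4

Answer: 4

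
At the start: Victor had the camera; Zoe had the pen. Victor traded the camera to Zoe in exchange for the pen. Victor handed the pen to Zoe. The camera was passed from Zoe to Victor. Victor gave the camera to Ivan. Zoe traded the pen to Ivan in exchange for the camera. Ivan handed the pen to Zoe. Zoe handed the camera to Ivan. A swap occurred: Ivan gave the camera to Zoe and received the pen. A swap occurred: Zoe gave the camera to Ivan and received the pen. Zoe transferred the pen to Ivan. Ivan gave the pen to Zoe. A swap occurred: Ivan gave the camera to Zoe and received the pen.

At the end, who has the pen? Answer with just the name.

Tracking all object holders:
Start: camera:Victor, pen:Zoe
Event 1 (swap camera<->pen: now camera:Zoe, pen:Victor). State: camera:Zoe, pen:Victor
Event 2 (give pen: Victor -> Zoe). State: camera:Zoe, pen:Zoe
Event 3 (give camera: Zoe -> Victor). State: camera:Victor, pen:Zoe
Event 4 (give camera: Victor -> Ivan). State: camera:Ivan, pen:Zoe
Event 5 (swap pen<->camera: now pen:Ivan, camera:Zoe). State: camera:Zoe, pen:Ivan
Event 6 (give pen: Ivan -> Zoe). State: camera:Zoe, pen:Zoe
Event 7 (give camera: Zoe -> Ivan). State: camera:Ivan, pen:Zoe
Event 8 (swap camera<->pen: now camera:Zoe, pen:Ivan). State: camera:Zoe, pen:Ivan
Event 9 (swap camera<->pen: now camera:Ivan, pen:Zoe). State: camera:Ivan, pen:Zoe
Event 10 (give pen: Zoe -> Ivan). State: camera:Ivan, pen:Ivan
Event 11 (give pen: Ivan -> Zoe). State: camera:Ivan, pen:Zoe
Event 12 (swap camera<->pen: now camera:Zoe, pen:Ivan). State: camera:Zoe, pen:Ivan

Final state: camera:Zoe, pen:Ivan
The pen is held by Ivan.

Answer: Ivan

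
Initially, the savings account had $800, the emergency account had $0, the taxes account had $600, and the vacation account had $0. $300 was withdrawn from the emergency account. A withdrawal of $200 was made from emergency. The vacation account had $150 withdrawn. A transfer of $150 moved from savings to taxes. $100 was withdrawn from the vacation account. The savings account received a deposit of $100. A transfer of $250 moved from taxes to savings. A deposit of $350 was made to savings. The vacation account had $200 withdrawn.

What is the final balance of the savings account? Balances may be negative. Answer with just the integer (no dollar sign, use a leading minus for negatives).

Answer: 1350

Derivation:
Tracking account balances step by step:
Start: savings=800, emergency=0, taxes=600, vacation=0
Event 1 (withdraw 300 from emergency): emergency: 0 - 300 = -300. Balances: savings=800, emergency=-300, taxes=600, vacation=0
Event 2 (withdraw 200 from emergency): emergency: -300 - 200 = -500. Balances: savings=800, emergency=-500, taxes=600, vacation=0
Event 3 (withdraw 150 from vacation): vacation: 0 - 150 = -150. Balances: savings=800, emergency=-500, taxes=600, vacation=-150
Event 4 (transfer 150 savings -> taxes): savings: 800 - 150 = 650, taxes: 600 + 150 = 750. Balances: savings=650, emergency=-500, taxes=750, vacation=-150
Event 5 (withdraw 100 from vacation): vacation: -150 - 100 = -250. Balances: savings=650, emergency=-500, taxes=750, vacation=-250
Event 6 (deposit 100 to savings): savings: 650 + 100 = 750. Balances: savings=750, emergency=-500, taxes=750, vacation=-250
Event 7 (transfer 250 taxes -> savings): taxes: 750 - 250 = 500, savings: 750 + 250 = 1000. Balances: savings=1000, emergency=-500, taxes=500, vacation=-250
Event 8 (deposit 350 to savings): savings: 1000 + 350 = 1350. Balances: savings=1350, emergency=-500, taxes=500, vacation=-250
Event 9 (withdraw 200 from vacation): vacation: -250 - 200 = -450. Balances: savings=1350, emergency=-500, taxes=500, vacation=-450

Final balance of savings: 1350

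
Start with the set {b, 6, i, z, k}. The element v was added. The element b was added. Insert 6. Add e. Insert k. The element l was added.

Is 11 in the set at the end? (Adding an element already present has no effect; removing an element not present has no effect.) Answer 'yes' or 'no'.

Tracking the set through each operation:
Start: {6, b, i, k, z}
Event 1 (add v): added. Set: {6, b, i, k, v, z}
Event 2 (add b): already present, no change. Set: {6, b, i, k, v, z}
Event 3 (add 6): already present, no change. Set: {6, b, i, k, v, z}
Event 4 (add e): added. Set: {6, b, e, i, k, v, z}
Event 5 (add k): already present, no change. Set: {6, b, e, i, k, v, z}
Event 6 (add l): added. Set: {6, b, e, i, k, l, v, z}

Final set: {6, b, e, i, k, l, v, z} (size 8)
11 is NOT in the final set.

Answer: no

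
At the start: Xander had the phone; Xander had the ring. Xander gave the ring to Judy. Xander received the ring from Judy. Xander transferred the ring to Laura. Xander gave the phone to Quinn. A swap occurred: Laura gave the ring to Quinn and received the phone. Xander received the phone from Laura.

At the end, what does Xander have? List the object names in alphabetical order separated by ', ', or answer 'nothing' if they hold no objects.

Answer: phone

Derivation:
Tracking all object holders:
Start: phone:Xander, ring:Xander
Event 1 (give ring: Xander -> Judy). State: phone:Xander, ring:Judy
Event 2 (give ring: Judy -> Xander). State: phone:Xander, ring:Xander
Event 3 (give ring: Xander -> Laura). State: phone:Xander, ring:Laura
Event 4 (give phone: Xander -> Quinn). State: phone:Quinn, ring:Laura
Event 5 (swap ring<->phone: now ring:Quinn, phone:Laura). State: phone:Laura, ring:Quinn
Event 6 (give phone: Laura -> Xander). State: phone:Xander, ring:Quinn

Final state: phone:Xander, ring:Quinn
Xander holds: phone.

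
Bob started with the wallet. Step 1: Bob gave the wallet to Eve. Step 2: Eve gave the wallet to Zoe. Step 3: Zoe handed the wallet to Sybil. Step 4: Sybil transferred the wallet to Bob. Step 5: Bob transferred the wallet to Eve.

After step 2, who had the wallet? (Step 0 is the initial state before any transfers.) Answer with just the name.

Tracking the wallet holder through step 2:
After step 0 (start): Bob
After step 1: Eve
After step 2: Zoe

At step 2, the holder is Zoe.

Answer: Zoe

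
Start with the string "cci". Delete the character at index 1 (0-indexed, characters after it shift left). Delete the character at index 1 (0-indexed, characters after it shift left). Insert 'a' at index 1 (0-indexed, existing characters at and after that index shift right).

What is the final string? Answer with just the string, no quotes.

Answer: ca

Derivation:
Applying each edit step by step:
Start: "cci"
Op 1 (delete idx 1 = 'c'): "cci" -> "ci"
Op 2 (delete idx 1 = 'i'): "ci" -> "c"
Op 3 (insert 'a' at idx 1): "c" -> "ca"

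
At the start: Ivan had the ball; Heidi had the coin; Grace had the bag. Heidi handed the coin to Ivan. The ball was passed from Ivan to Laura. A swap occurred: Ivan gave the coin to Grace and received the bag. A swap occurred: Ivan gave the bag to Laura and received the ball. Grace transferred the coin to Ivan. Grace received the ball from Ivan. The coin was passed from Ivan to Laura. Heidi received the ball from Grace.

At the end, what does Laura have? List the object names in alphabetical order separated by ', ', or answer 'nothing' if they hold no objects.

Answer: bag, coin

Derivation:
Tracking all object holders:
Start: ball:Ivan, coin:Heidi, bag:Grace
Event 1 (give coin: Heidi -> Ivan). State: ball:Ivan, coin:Ivan, bag:Grace
Event 2 (give ball: Ivan -> Laura). State: ball:Laura, coin:Ivan, bag:Grace
Event 3 (swap coin<->bag: now coin:Grace, bag:Ivan). State: ball:Laura, coin:Grace, bag:Ivan
Event 4 (swap bag<->ball: now bag:Laura, ball:Ivan). State: ball:Ivan, coin:Grace, bag:Laura
Event 5 (give coin: Grace -> Ivan). State: ball:Ivan, coin:Ivan, bag:Laura
Event 6 (give ball: Ivan -> Grace). State: ball:Grace, coin:Ivan, bag:Laura
Event 7 (give coin: Ivan -> Laura). State: ball:Grace, coin:Laura, bag:Laura
Event 8 (give ball: Grace -> Heidi). State: ball:Heidi, coin:Laura, bag:Laura

Final state: ball:Heidi, coin:Laura, bag:Laura
Laura holds: bag, coin.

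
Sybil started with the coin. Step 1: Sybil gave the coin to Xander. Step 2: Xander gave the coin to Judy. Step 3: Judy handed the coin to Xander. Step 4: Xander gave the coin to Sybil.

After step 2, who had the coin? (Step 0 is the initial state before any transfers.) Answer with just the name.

Answer: Judy

Derivation:
Tracking the coin holder through step 2:
After step 0 (start): Sybil
After step 1: Xander
After step 2: Judy

At step 2, the holder is Judy.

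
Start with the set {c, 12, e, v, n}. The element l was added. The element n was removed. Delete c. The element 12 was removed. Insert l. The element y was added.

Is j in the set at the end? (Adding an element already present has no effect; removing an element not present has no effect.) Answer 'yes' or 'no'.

Answer: no

Derivation:
Tracking the set through each operation:
Start: {12, c, e, n, v}
Event 1 (add l): added. Set: {12, c, e, l, n, v}
Event 2 (remove n): removed. Set: {12, c, e, l, v}
Event 3 (remove c): removed. Set: {12, e, l, v}
Event 4 (remove 12): removed. Set: {e, l, v}
Event 5 (add l): already present, no change. Set: {e, l, v}
Event 6 (add y): added. Set: {e, l, v, y}

Final set: {e, l, v, y} (size 4)
j is NOT in the final set.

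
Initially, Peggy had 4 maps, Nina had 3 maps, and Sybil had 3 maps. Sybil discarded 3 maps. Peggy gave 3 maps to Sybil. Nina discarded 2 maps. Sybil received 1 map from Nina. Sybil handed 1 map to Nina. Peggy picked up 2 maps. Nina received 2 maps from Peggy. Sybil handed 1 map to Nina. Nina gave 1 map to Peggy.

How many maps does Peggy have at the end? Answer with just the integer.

Answer: 2

Derivation:
Tracking counts step by step:
Start: Peggy=4, Nina=3, Sybil=3
Event 1 (Sybil -3): Sybil: 3 -> 0. State: Peggy=4, Nina=3, Sybil=0
Event 2 (Peggy -> Sybil, 3): Peggy: 4 -> 1, Sybil: 0 -> 3. State: Peggy=1, Nina=3, Sybil=3
Event 3 (Nina -2): Nina: 3 -> 1. State: Peggy=1, Nina=1, Sybil=3
Event 4 (Nina -> Sybil, 1): Nina: 1 -> 0, Sybil: 3 -> 4. State: Peggy=1, Nina=0, Sybil=4
Event 5 (Sybil -> Nina, 1): Sybil: 4 -> 3, Nina: 0 -> 1. State: Peggy=1, Nina=1, Sybil=3
Event 6 (Peggy +2): Peggy: 1 -> 3. State: Peggy=3, Nina=1, Sybil=3
Event 7 (Peggy -> Nina, 2): Peggy: 3 -> 1, Nina: 1 -> 3. State: Peggy=1, Nina=3, Sybil=3
Event 8 (Sybil -> Nina, 1): Sybil: 3 -> 2, Nina: 3 -> 4. State: Peggy=1, Nina=4, Sybil=2
Event 9 (Nina -> Peggy, 1): Nina: 4 -> 3, Peggy: 1 -> 2. State: Peggy=2, Nina=3, Sybil=2

Peggy's final count: 2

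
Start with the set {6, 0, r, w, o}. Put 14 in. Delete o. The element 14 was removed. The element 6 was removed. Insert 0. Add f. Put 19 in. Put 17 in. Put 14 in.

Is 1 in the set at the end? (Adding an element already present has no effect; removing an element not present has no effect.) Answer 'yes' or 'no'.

Tracking the set through each operation:
Start: {0, 6, o, r, w}
Event 1 (add 14): added. Set: {0, 14, 6, o, r, w}
Event 2 (remove o): removed. Set: {0, 14, 6, r, w}
Event 3 (remove 14): removed. Set: {0, 6, r, w}
Event 4 (remove 6): removed. Set: {0, r, w}
Event 5 (add 0): already present, no change. Set: {0, r, w}
Event 6 (add f): added. Set: {0, f, r, w}
Event 7 (add 19): added. Set: {0, 19, f, r, w}
Event 8 (add 17): added. Set: {0, 17, 19, f, r, w}
Event 9 (add 14): added. Set: {0, 14, 17, 19, f, r, w}

Final set: {0, 14, 17, 19, f, r, w} (size 7)
1 is NOT in the final set.

Answer: no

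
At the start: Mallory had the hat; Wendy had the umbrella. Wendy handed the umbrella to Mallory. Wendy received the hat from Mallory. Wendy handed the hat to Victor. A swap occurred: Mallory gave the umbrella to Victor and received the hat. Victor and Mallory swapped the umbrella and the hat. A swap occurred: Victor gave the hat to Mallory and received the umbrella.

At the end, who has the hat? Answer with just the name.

Tracking all object holders:
Start: hat:Mallory, umbrella:Wendy
Event 1 (give umbrella: Wendy -> Mallory). State: hat:Mallory, umbrella:Mallory
Event 2 (give hat: Mallory -> Wendy). State: hat:Wendy, umbrella:Mallory
Event 3 (give hat: Wendy -> Victor). State: hat:Victor, umbrella:Mallory
Event 4 (swap umbrella<->hat: now umbrella:Victor, hat:Mallory). State: hat:Mallory, umbrella:Victor
Event 5 (swap umbrella<->hat: now umbrella:Mallory, hat:Victor). State: hat:Victor, umbrella:Mallory
Event 6 (swap hat<->umbrella: now hat:Mallory, umbrella:Victor). State: hat:Mallory, umbrella:Victor

Final state: hat:Mallory, umbrella:Victor
The hat is held by Mallory.

Answer: Mallory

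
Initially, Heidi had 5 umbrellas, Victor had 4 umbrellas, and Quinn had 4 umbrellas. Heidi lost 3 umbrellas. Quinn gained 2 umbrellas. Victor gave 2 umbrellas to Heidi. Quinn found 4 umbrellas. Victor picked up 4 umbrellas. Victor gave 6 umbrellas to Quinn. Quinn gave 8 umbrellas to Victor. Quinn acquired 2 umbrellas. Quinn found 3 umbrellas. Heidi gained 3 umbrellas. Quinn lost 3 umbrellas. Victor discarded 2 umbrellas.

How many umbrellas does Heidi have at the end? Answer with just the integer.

Tracking counts step by step:
Start: Heidi=5, Victor=4, Quinn=4
Event 1 (Heidi -3): Heidi: 5 -> 2. State: Heidi=2, Victor=4, Quinn=4
Event 2 (Quinn +2): Quinn: 4 -> 6. State: Heidi=2, Victor=4, Quinn=6
Event 3 (Victor -> Heidi, 2): Victor: 4 -> 2, Heidi: 2 -> 4. State: Heidi=4, Victor=2, Quinn=6
Event 4 (Quinn +4): Quinn: 6 -> 10. State: Heidi=4, Victor=2, Quinn=10
Event 5 (Victor +4): Victor: 2 -> 6. State: Heidi=4, Victor=6, Quinn=10
Event 6 (Victor -> Quinn, 6): Victor: 6 -> 0, Quinn: 10 -> 16. State: Heidi=4, Victor=0, Quinn=16
Event 7 (Quinn -> Victor, 8): Quinn: 16 -> 8, Victor: 0 -> 8. State: Heidi=4, Victor=8, Quinn=8
Event 8 (Quinn +2): Quinn: 8 -> 10. State: Heidi=4, Victor=8, Quinn=10
Event 9 (Quinn +3): Quinn: 10 -> 13. State: Heidi=4, Victor=8, Quinn=13
Event 10 (Heidi +3): Heidi: 4 -> 7. State: Heidi=7, Victor=8, Quinn=13
Event 11 (Quinn -3): Quinn: 13 -> 10. State: Heidi=7, Victor=8, Quinn=10
Event 12 (Victor -2): Victor: 8 -> 6. State: Heidi=7, Victor=6, Quinn=10

Heidi's final count: 7

Answer: 7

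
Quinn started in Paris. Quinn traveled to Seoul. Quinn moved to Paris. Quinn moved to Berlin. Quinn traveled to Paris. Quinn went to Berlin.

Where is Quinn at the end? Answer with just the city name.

Tracking Quinn's location:
Start: Quinn is in Paris.
After move 1: Paris -> Seoul. Quinn is in Seoul.
After move 2: Seoul -> Paris. Quinn is in Paris.
After move 3: Paris -> Berlin. Quinn is in Berlin.
After move 4: Berlin -> Paris. Quinn is in Paris.
After move 5: Paris -> Berlin. Quinn is in Berlin.

Answer: Berlin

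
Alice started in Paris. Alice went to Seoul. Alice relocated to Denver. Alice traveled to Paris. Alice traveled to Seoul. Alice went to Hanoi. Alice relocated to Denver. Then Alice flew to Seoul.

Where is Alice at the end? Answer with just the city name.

Answer: Seoul

Derivation:
Tracking Alice's location:
Start: Alice is in Paris.
After move 1: Paris -> Seoul. Alice is in Seoul.
After move 2: Seoul -> Denver. Alice is in Denver.
After move 3: Denver -> Paris. Alice is in Paris.
After move 4: Paris -> Seoul. Alice is in Seoul.
After move 5: Seoul -> Hanoi. Alice is in Hanoi.
After move 6: Hanoi -> Denver. Alice is in Denver.
After move 7: Denver -> Seoul. Alice is in Seoul.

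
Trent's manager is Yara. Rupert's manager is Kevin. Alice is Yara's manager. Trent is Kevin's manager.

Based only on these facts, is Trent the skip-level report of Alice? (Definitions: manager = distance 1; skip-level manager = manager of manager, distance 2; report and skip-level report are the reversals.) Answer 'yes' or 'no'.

Reconstructing the manager chain from the given facts:
  Alice -> Yara -> Trent -> Kevin -> Rupert
(each arrow means 'manager of the next')
Positions in the chain (0 = top):
  position of Alice: 0
  position of Yara: 1
  position of Trent: 2
  position of Kevin: 3
  position of Rupert: 4

Trent is at position 2, Alice is at position 0; signed distance (j - i) = -2.
'skip-level report' requires j - i = -2. Actual distance is -2, so the relation HOLDS.

Answer: yes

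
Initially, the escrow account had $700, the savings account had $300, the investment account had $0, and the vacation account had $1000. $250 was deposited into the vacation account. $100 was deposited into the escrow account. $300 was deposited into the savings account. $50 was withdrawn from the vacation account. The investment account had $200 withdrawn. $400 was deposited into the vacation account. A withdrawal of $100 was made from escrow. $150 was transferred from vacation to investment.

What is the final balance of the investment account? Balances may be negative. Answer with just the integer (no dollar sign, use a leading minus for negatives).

Answer: -50

Derivation:
Tracking account balances step by step:
Start: escrow=700, savings=300, investment=0, vacation=1000
Event 1 (deposit 250 to vacation): vacation: 1000 + 250 = 1250. Balances: escrow=700, savings=300, investment=0, vacation=1250
Event 2 (deposit 100 to escrow): escrow: 700 + 100 = 800. Balances: escrow=800, savings=300, investment=0, vacation=1250
Event 3 (deposit 300 to savings): savings: 300 + 300 = 600. Balances: escrow=800, savings=600, investment=0, vacation=1250
Event 4 (withdraw 50 from vacation): vacation: 1250 - 50 = 1200. Balances: escrow=800, savings=600, investment=0, vacation=1200
Event 5 (withdraw 200 from investment): investment: 0 - 200 = -200. Balances: escrow=800, savings=600, investment=-200, vacation=1200
Event 6 (deposit 400 to vacation): vacation: 1200 + 400 = 1600. Balances: escrow=800, savings=600, investment=-200, vacation=1600
Event 7 (withdraw 100 from escrow): escrow: 800 - 100 = 700. Balances: escrow=700, savings=600, investment=-200, vacation=1600
Event 8 (transfer 150 vacation -> investment): vacation: 1600 - 150 = 1450, investment: -200 + 150 = -50. Balances: escrow=700, savings=600, investment=-50, vacation=1450

Final balance of investment: -50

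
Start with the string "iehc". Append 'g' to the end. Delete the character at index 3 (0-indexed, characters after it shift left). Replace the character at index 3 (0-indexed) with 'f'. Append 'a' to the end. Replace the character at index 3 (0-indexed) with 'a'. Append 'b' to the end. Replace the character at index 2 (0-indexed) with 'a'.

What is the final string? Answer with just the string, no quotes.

Answer: ieaaab

Derivation:
Applying each edit step by step:
Start: "iehc"
Op 1 (append 'g'): "iehc" -> "iehcg"
Op 2 (delete idx 3 = 'c'): "iehcg" -> "iehg"
Op 3 (replace idx 3: 'g' -> 'f'): "iehg" -> "iehf"
Op 4 (append 'a'): "iehf" -> "iehfa"
Op 5 (replace idx 3: 'f' -> 'a'): "iehfa" -> "iehaa"
Op 6 (append 'b'): "iehaa" -> "iehaab"
Op 7 (replace idx 2: 'h' -> 'a'): "iehaab" -> "ieaaab"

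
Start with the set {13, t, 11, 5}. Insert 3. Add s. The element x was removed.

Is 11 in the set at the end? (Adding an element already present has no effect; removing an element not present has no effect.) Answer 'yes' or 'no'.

Answer: yes

Derivation:
Tracking the set through each operation:
Start: {11, 13, 5, t}
Event 1 (add 3): added. Set: {11, 13, 3, 5, t}
Event 2 (add s): added. Set: {11, 13, 3, 5, s, t}
Event 3 (remove x): not present, no change. Set: {11, 13, 3, 5, s, t}

Final set: {11, 13, 3, 5, s, t} (size 6)
11 is in the final set.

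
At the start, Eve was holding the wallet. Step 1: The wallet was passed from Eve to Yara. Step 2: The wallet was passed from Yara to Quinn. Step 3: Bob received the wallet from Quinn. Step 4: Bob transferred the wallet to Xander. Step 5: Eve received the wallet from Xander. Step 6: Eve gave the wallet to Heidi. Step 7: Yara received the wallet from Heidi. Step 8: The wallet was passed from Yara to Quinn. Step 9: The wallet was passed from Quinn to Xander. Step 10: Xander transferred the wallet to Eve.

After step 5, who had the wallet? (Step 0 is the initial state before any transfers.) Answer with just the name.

Answer: Eve

Derivation:
Tracking the wallet holder through step 5:
After step 0 (start): Eve
After step 1: Yara
After step 2: Quinn
After step 3: Bob
After step 4: Xander
After step 5: Eve

At step 5, the holder is Eve.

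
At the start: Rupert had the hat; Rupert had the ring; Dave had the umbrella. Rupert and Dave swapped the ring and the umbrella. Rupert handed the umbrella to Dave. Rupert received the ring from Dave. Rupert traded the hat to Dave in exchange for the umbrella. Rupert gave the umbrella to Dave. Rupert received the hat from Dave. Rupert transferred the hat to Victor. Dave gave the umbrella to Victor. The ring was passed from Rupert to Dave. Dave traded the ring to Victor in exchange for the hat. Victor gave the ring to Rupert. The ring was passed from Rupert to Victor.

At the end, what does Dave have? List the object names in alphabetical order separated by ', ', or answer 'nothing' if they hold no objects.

Tracking all object holders:
Start: hat:Rupert, ring:Rupert, umbrella:Dave
Event 1 (swap ring<->umbrella: now ring:Dave, umbrella:Rupert). State: hat:Rupert, ring:Dave, umbrella:Rupert
Event 2 (give umbrella: Rupert -> Dave). State: hat:Rupert, ring:Dave, umbrella:Dave
Event 3 (give ring: Dave -> Rupert). State: hat:Rupert, ring:Rupert, umbrella:Dave
Event 4 (swap hat<->umbrella: now hat:Dave, umbrella:Rupert). State: hat:Dave, ring:Rupert, umbrella:Rupert
Event 5 (give umbrella: Rupert -> Dave). State: hat:Dave, ring:Rupert, umbrella:Dave
Event 6 (give hat: Dave -> Rupert). State: hat:Rupert, ring:Rupert, umbrella:Dave
Event 7 (give hat: Rupert -> Victor). State: hat:Victor, ring:Rupert, umbrella:Dave
Event 8 (give umbrella: Dave -> Victor). State: hat:Victor, ring:Rupert, umbrella:Victor
Event 9 (give ring: Rupert -> Dave). State: hat:Victor, ring:Dave, umbrella:Victor
Event 10 (swap ring<->hat: now ring:Victor, hat:Dave). State: hat:Dave, ring:Victor, umbrella:Victor
Event 11 (give ring: Victor -> Rupert). State: hat:Dave, ring:Rupert, umbrella:Victor
Event 12 (give ring: Rupert -> Victor). State: hat:Dave, ring:Victor, umbrella:Victor

Final state: hat:Dave, ring:Victor, umbrella:Victor
Dave holds: hat.

Answer: hat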